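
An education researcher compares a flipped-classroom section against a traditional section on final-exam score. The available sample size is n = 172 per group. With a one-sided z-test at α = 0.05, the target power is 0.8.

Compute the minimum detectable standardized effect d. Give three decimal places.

d ≈ 0.268

Need Φ(δ − 1.645) = 0.8, so δ = 1.645 + 0.842 = 2.486.
δ = d·√(n/2) ⇒ d = δ/√(n/2) = 2.486/√(172/2) = 0.2681.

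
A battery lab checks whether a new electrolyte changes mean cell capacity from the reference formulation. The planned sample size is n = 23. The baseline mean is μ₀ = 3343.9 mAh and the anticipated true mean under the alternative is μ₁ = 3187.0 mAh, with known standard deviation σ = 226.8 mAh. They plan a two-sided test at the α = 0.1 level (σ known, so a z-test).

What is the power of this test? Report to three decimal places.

Standardized effect: d = |μ₁ − μ₀| / σ = |3187.0 − 3343.9| / 226.8 = 0.6918
Noncentrality parameter: δ = d·√n = 0.6918 × √23 = 3.3178
Critical value for a two-sided test at α = 0.1: z_{α/2} = 1.645.
Power = Φ(δ − 1.645) + Φ(−δ − 1.645) = Φ(1.673) + Φ(-4.963) = 0.9528 + 0.0000 = 0.9528.

Power ≈ 0.953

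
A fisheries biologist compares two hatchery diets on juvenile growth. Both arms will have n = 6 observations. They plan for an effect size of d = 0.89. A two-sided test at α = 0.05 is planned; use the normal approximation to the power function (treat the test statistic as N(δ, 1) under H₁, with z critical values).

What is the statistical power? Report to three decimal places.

Noncentrality parameter: δ = d·√(n/2) = 0.89 × √(6/2) = 1.5415
Critical value for a two-sided test at α = 0.05: z_{α/2} = 1.960.
Power = Φ(δ − 1.960) + Φ(−δ − 1.960) = Φ(-0.418) + Φ(-3.501) = 0.3378 + 0.0002 = 0.3380.

Power ≈ 0.338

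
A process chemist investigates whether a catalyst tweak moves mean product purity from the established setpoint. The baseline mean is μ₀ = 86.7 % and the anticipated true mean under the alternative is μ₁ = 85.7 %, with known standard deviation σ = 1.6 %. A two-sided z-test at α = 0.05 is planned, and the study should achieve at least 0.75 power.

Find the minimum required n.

n = 18

Standardized effect: d = |μ₁ − μ₀| / σ = |85.7 − 86.7| / 1.6 = 0.6250
For power 0.75 need Φ(δ − z_{0.025}) = 0.75, so δ = z_{0.025} + z_{0.25} = 1.960 + 0.674 = 2.634.
(Ignoring the negligible lower-tail rejection probability gives the usual closed-form inversion.)
δ = d·√n ⇒ n = (δ/d)² = (2.634 / 0.6250)² = 17.77.
Round up to the next whole unit.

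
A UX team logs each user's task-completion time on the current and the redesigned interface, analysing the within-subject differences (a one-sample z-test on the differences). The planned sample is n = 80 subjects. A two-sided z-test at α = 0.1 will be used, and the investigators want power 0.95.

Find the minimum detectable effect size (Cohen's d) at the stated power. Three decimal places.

Need Φ(δ − 1.645) = 0.95, so δ = 1.645 + 1.645 = 3.290.
(Lower-tail contribution to power is negligible for δ > 0.)
δ = d·√n ⇒ d = δ/√n = 3.290/√80 = 0.3678.

d ≈ 0.368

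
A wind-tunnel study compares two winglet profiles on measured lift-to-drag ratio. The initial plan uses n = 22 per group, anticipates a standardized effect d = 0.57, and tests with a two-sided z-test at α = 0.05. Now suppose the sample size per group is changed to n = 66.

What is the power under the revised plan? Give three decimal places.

Power ≈ 0.906

With n = 66 per group: δ = d·√(n/2) = 0.57 × √(66/2) = 3.2744. Critical value z_{0.025} = 1.960.
Revised power = Φ(δ − 1.960) + Φ(−δ − 1.960) = Φ(1.314) + Φ(-5.234) = 0.9057 + 0.0000 = 0.9057.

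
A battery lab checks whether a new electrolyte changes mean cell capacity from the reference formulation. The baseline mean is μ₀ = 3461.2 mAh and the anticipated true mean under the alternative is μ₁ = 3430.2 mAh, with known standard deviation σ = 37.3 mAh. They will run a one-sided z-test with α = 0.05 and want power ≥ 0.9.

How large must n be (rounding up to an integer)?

n = 13

Standardized effect: d = |μ₁ − μ₀| / σ = |3430.2 − 3461.2| / 37.3 = 0.8311
Set Φ(δ − 1.645) = 0.9; then δ − 1.645 = Φ⁻¹(0.9) = 1.282, giving δ = 2.926.
δ = d·√n ⇒ n = (δ/d)² = (2.926 / 0.8311)² = 12.40.
Round up to the next whole unit.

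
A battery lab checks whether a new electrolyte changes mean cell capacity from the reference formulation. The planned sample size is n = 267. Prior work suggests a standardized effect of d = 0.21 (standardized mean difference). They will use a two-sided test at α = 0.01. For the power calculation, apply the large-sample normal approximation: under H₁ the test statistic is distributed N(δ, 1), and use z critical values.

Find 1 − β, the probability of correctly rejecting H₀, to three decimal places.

Noncentrality parameter: δ = d·√n = 0.21 × √267 = 3.4314
Two-sided α = 0.01 → critical value z_{0.005} = 2.576.
Power = Φ(δ − 2.576) + Φ(−δ − 2.576) = Φ(0.856) + Φ(-6.007) = 0.8039 + 0.0000 = 0.8039.

Power ≈ 0.804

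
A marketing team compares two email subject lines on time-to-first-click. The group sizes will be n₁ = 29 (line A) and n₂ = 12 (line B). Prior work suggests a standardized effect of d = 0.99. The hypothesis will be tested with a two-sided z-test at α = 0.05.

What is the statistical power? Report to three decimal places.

Power ≈ 0.822

Noncentrality parameter: δ = d / √(1/n₁ + 1/n₂) = 0.99 / √(1/29 + 1/12) = 2.8842
Two-sided α = 0.05 → critical value z_{0.025} = 1.960.
Power = Φ(δ − 1.960) + Φ(−δ − 1.960) = Φ(0.924) + Φ(-4.844) = 0.8223 + 0.0000 = 0.8223.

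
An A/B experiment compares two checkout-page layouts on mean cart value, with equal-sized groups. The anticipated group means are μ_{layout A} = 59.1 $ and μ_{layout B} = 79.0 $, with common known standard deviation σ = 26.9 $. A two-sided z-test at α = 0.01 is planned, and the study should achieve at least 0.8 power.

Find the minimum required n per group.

Standardized effect: d = |μ_{layout A} − μ_{layout B}| / σ = |59.1 − 79.0| / 26.9 = 0.7398
For power 0.8 need Φ(δ − z_{0.005}) = 0.8, so δ = z_{0.005} + z_{0.20} = 2.576 + 0.842 = 3.417.
(The Φ(−δ − z_{α/2}) term is vanishingly small for δ > 0 and is dropped in the standard sample-size formula.)
δ = d·√(n/2) ⇒ n = 2(δ/d)² = 2 × (3.417 / 0.7398)² = 42.68.
Rounding up, n = 43 per group.

n = 43 per group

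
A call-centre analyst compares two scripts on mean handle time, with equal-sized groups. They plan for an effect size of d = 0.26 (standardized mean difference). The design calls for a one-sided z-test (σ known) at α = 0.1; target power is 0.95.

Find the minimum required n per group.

n = 254 per group

Set Φ(δ − 1.282) = 0.95; then δ − 1.282 = Φ⁻¹(0.95) = 1.645, giving δ = 2.926.
δ = d·√(n/2) ⇒ n = 2(δ/d)² = 2 × (2.926 / 0.26)² = 253.37.
Rounding up, n = 254 per group.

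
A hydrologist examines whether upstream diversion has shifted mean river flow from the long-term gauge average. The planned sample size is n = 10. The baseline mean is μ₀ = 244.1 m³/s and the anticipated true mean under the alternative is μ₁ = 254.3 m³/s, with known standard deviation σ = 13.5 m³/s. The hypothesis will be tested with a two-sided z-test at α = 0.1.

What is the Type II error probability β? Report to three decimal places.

Standardized effect: d = |μ₁ − μ₀| / σ = |254.3 − 244.1| / 13.5 = 0.7556
Noncentrality parameter: δ = d·√n = 0.7556 × √10 = 2.3893
Critical value for a two-sided test at α = 0.1: z_{α/2} = 1.645.
Power = Φ(δ − 1.645) + Φ(−δ − 1.645) = Φ(0.744) + Φ(-4.034) = 0.7717 + 0.0000 = 0.7717.
Type II error: β = 1 − power = 1 − 0.7717 = 0.2283.

β ≈ 0.228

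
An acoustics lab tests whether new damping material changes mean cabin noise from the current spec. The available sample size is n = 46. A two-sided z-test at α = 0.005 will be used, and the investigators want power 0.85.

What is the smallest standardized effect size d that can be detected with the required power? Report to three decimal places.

d ≈ 0.567

Required noncentrality: δ = z_{0.0025} + z_{0.15} = 2.807 + 1.036 = 3.843.
(Lower-tail contribution to power is negligible for δ > 0.)
δ = d·√n ⇒ d = δ/√n = 3.843/√46 = 0.5667.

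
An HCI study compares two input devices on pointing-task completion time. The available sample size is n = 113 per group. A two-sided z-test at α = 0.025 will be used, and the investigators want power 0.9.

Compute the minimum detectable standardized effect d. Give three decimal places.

d ≈ 0.469

Need Φ(δ − 2.241) = 0.9, so δ = 2.241 + 1.282 = 3.523.
(The second rejection-region term Φ(−δ − z_{α/2}) is negligible and dropped.)
δ = d·√(n/2) ⇒ d = δ/√(n/2) = 3.523/√(113/2) = 0.4687.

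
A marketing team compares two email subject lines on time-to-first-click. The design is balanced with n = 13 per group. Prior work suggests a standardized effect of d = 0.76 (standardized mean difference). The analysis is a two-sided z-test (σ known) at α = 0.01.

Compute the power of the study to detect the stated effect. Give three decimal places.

Power ≈ 0.262

Noncentrality parameter: δ = d·√(n/2) = 0.76 × √(13/2) = 1.9376
Two-sided α = 0.01 → critical value z_{0.005} = 2.576.
Power = Φ(δ − 2.576) + Φ(−δ − 2.576) = Φ(-0.638) + Φ(-4.513) = 0.2617 + 0.0000 = 0.2617.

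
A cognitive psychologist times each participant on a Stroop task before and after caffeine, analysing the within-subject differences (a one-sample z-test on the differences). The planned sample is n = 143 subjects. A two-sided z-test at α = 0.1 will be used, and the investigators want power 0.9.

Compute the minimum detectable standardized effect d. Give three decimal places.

d ≈ 0.245

Required noncentrality: δ = z_{0.05} + z_{0.10} = 1.645 + 1.282 = 2.926.
(Lower-tail contribution to power is negligible for δ > 0.)
δ = d·√n ⇒ d = δ/√n = 2.926/√143 = 0.2447.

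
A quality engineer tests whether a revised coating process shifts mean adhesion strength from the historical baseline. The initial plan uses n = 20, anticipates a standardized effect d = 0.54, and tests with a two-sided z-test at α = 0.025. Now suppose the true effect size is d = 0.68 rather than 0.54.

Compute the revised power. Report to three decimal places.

Power ≈ 0.788

With d = 0.68: δ = d·√n = 0.68 × √20 = 3.0411. Critical value z_{0.0125} = 2.241.
Revised power = Φ(δ − 2.241) + Φ(−δ − 2.241) = Φ(0.800) + Φ(-5.282) = 0.7880 + 0.0000 = 0.7880.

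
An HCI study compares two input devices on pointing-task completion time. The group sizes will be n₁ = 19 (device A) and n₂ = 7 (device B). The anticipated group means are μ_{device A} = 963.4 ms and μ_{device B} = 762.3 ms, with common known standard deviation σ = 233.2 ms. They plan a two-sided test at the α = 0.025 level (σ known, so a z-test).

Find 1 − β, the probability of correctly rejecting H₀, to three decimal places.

Standardized effect: d = |μ_{device A} − μ_{device B}| / σ = |963.4 − 762.3| / 233.2 = 0.8623
Noncentrality parameter: δ = d / √(1/n₁ + 1/n₂) = 0.8623 / √(1/19 + 1/7) = 1.9504
Two-sided α = 0.025 → critical value z_{0.0125} = 2.241.
Power = Φ(δ − 2.241) + Φ(−δ − 2.241) = Φ(-0.291) + Φ(-4.192) = 0.3855 + 0.0000 = 0.3855.

Power ≈ 0.386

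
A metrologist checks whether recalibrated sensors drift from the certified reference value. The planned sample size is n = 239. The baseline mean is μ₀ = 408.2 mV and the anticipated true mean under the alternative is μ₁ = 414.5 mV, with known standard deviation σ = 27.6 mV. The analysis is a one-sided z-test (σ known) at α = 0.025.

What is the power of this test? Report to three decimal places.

Power ≈ 0.942

Standardized effect: d = |μ₁ − μ₀| / σ = |414.5 − 408.2| / 27.6 = 0.2283
Noncentrality parameter: δ = d·√n = 0.2283 × √239 = 3.5288
One-sided α = 0.025 → critical value z_{0.025} = 1.960.
Power = P(Z > 1.960 − δ) = Φ(1.569) = 0.9417.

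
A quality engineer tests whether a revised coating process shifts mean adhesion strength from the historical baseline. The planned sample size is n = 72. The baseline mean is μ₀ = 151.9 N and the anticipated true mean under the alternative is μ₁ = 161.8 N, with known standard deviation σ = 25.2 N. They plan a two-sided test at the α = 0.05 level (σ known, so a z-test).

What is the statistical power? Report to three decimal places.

Standardized effect: d = |μ₁ − μ₀| / σ = |161.8 − 151.9| / 25.2 = 0.3929
Noncentrality parameter: δ = d·√n = 0.3929 × √72 = 3.3335
Two-sided α = 0.05 → critical value z_{0.025} = 1.960.
Power = Φ(δ − 1.960) + Φ(−δ − 1.960) = Φ(1.374) + Φ(-5.293) = 0.9152 + 0.0000 = 0.9152.

Power ≈ 0.915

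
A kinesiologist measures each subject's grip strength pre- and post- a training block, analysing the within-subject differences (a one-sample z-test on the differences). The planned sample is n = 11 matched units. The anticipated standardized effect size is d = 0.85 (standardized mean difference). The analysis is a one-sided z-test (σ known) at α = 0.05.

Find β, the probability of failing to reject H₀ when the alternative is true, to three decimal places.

Noncentrality parameter: δ = d·√n = 0.85 × √11 = 2.8191
Critical value for a one-sided test at α = 0.05: z_α = 1.645.
Power = P(Z > 1.645 − δ) = Φ(1.174) = 0.8799.
Type II error: β = 1 − power = 1 − 0.8799 = 0.1201.

β ≈ 0.120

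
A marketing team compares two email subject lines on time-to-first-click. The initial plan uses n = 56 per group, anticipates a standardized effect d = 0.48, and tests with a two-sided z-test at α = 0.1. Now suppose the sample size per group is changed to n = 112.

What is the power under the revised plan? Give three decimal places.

Power ≈ 0.974

With n = 112 per group: δ = d·√(n/2) = 0.48 × √(112/2) = 3.5920. Critical value z_{0.05} = 1.645.
Revised power = Φ(δ − 1.645) + Φ(−δ − 1.645) = Φ(1.947) + Φ(-5.237) = 0.9742 + 0.0000 = 0.9742.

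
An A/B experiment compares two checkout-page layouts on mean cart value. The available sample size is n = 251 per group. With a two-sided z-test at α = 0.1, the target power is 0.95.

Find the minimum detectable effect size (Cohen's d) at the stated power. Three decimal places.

d ≈ 0.294

Need Φ(δ − 1.645) = 0.95, so δ = 1.645 + 1.645 = 3.290.
(The second rejection-region term Φ(−δ − z_{α/2}) is negligible and dropped.)
δ = d·√(n/2) ⇒ d = δ/√(n/2) = 3.290/√(251/2) = 0.2937.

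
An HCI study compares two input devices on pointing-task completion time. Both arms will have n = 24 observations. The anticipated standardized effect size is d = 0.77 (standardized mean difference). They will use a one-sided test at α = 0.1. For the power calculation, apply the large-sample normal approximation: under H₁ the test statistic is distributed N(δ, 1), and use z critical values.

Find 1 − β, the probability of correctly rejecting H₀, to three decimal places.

Power ≈ 0.917

Noncentrality parameter: λ = d·√(n/2) = 0.77 × √(24/2) = 2.6674
Critical value for a one-sided test at α = 0.1: z_α = 1.282.
Power = P(Z > 1.282 − λ) = Φ(1.386) = 0.9171.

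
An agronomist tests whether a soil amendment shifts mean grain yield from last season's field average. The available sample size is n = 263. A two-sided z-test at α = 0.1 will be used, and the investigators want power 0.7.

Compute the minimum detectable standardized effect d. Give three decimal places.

Need Φ(δ − 1.645) = 0.7, so δ = 1.645 + 0.524 = 2.169.
(Lower-tail contribution to power is negligible for δ > 0.)
δ = d·√n ⇒ d = δ/√n = 2.169/√263 = 0.1338.

d ≈ 0.134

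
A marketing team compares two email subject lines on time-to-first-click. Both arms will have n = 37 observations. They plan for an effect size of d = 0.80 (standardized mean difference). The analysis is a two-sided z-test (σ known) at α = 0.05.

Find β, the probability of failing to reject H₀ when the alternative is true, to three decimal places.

β ≈ 0.069

Noncentrality parameter: δ = d·√(n/2) = 0.80 × √(37/2) = 3.4409
Two-sided α = 0.05 → critical value z_{0.025} = 1.960.
Power = Φ(δ − 1.960) + Φ(−δ − 1.960) = Φ(1.481) + Φ(-5.401) = 0.9307 + 0.0000 = 0.9307.
Type II error: β = 1 − power = 1 − 0.9307 = 0.0693.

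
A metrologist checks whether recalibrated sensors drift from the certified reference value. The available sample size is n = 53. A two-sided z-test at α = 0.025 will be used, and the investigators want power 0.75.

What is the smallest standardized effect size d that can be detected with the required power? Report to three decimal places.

d ≈ 0.401

Required noncentrality: δ = z_{0.0125} + z_{0.25} = 2.241 + 0.674 = 2.916.
(The second rejection-region term Φ(−δ − z_{α/2}) is negligible and dropped.)
δ = d·√n ⇒ d = δ/√n = 2.916/√53 = 0.4005.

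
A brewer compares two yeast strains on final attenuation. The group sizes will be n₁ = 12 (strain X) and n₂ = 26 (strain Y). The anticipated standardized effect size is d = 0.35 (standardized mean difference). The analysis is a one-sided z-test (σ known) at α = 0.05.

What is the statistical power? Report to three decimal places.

Power ≈ 0.260

Noncentrality parameter: δ = d / √(1/n₁ + 1/n₂) = 0.35 / √(1/12 + 1/26) = 1.0029
Critical value for a one-sided test at α = 0.05: z_α = 1.645.
Power = Φ(δ − 1.645) = Φ(-0.642) = 0.2604.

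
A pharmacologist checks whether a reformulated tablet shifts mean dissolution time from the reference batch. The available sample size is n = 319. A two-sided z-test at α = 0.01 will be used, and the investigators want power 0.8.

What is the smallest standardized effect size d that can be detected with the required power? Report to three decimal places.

d ≈ 0.191

Required noncentrality: δ = z_{0.005} + z_{0.20} = 2.576 + 0.842 = 3.417.
(Lower-tail contribution to power is negligible for δ > 0.)
δ = d·√n ⇒ d = δ/√n = 3.417/√319 = 0.1913.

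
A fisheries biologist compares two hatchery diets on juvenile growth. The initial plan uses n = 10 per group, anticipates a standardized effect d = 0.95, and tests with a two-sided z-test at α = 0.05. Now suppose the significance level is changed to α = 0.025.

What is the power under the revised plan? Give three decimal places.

δ = d·√(n/2) = 0.95 × √(10/2) = 2.1243 (unchanged). New critical value: z_{0.0125} = 2.241.
Revised power = Φ(δ − 2.241) + Φ(−δ − 2.241) = Φ(-0.117) + Φ(-4.366) = 0.4534 + 0.0000 = 0.4534.

Power ≈ 0.453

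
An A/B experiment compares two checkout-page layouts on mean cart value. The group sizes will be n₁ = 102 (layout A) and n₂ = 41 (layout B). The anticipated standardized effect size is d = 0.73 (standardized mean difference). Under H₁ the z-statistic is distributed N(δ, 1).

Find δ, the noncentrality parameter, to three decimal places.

The noncentrality parameter scales effect size by the design's sample-size factor: δ = d / √(1/n₁ + 1/n₂) = 0.73 / √(1/102 + 1/41) = 3.9477

δ ≈ 3.948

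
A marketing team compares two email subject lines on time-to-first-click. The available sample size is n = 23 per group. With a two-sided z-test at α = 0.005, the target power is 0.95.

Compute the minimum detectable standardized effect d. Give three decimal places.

d ≈ 1.313

Need Φ(δ − 2.807) = 0.95, so δ = 2.807 + 1.645 = 4.452.
(Lower-tail contribution to power is negligible for δ > 0.)
δ = d·√(n/2) ⇒ d = δ/√(n/2) = 4.452/√(23/2) = 1.3128.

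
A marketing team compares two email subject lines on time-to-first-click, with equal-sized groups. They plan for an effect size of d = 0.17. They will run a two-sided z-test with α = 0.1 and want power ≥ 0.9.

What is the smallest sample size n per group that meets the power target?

For power 0.9 need Φ(δ − z_{0.05}) = 0.9, so δ = z_{0.05} + z_{0.10} = 1.645 + 1.282 = 2.926.
(For δ > 0 the lower-tail rejection region contributes negligibly to power, so the one-term inversion is standard.)
δ = d·√(n/2) ⇒ n = 2(δ/d)² = 2 × (2.926 / 0.17)² = 592.65.
Round up to the next whole unit.

n = 593 per group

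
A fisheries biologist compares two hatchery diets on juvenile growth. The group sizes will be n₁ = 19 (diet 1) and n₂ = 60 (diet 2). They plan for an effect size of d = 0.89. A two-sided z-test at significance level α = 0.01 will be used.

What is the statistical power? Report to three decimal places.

Power ≈ 0.790

Noncentrality parameter: δ = d / √(1/n₁ + 1/n₂) = 0.89 / √(1/19 + 1/60) = 3.3809
Critical value for a two-sided test at α = 0.01: z_{α/2} = 2.576.
Power = Φ(δ − 2.576) + Φ(−δ − 2.576) = Φ(0.805) + Φ(-5.957) = 0.7896 + 0.0000 = 0.7896.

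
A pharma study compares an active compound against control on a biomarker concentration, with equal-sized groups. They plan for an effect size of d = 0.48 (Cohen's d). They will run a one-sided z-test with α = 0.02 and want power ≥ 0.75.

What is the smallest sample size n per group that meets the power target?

For power 0.75 need Φ(δ − z_{0.02}) = 0.75, so δ = z_{0.02} + z_{0.25} = 2.054 + 0.674 = 2.728.
δ = d·√(n/2) ⇒ n = 2(δ/d)² = 2 × (2.728 / 0.48)² = 64.61.
Round up to the next whole unit.

n = 65 per group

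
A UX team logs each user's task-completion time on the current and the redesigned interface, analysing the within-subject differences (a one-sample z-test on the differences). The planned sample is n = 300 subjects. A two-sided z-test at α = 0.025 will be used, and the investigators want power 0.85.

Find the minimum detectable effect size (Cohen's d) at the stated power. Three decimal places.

Need Φ(δ − 2.241) = 0.85, so δ = 2.241 + 1.036 = 3.278.
(The second rejection-region term Φ(−δ − z_{α/2}) is negligible and dropped.)
δ = d·√n ⇒ d = δ/√n = 3.278/√300 = 0.1892.

d ≈ 0.189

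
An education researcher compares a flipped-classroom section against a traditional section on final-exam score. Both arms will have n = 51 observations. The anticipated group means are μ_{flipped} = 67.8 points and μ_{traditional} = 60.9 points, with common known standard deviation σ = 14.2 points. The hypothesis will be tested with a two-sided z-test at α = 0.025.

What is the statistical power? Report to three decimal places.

Standardized effect: d = |μ_{flipped} − μ_{traditional}| / σ = |67.8 − 60.9| / 14.2 = 0.4859
Noncentrality parameter: δ = d·√(n/2) = 0.4859 × √(51/2) = 2.4538
Critical value for a two-sided test at α = 0.025: z_{α/2} = 2.241.
Power = Φ(δ − 2.241) + Φ(−δ − 2.241) = Φ(0.212) + Φ(-4.695) = 0.5841 + 0.0000 = 0.5841.

Power ≈ 0.584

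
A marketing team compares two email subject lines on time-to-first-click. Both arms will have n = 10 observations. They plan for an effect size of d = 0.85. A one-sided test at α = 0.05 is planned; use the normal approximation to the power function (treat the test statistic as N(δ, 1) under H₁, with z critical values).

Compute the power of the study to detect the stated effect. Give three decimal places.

Power ≈ 0.601

Noncentrality parameter: δ = d·√(n/2) = 0.85 × √(10/2) = 1.9007
One-sided α = 0.05 → critical value z_{0.05} = 1.645.
Power = P(Z > 1.645 − δ) = Φ(0.256) = 0.6009.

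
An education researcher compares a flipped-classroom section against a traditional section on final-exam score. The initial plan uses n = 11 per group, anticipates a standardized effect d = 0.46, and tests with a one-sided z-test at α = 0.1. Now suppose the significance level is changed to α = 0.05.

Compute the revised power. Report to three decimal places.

δ = d·√(n/2) = 0.46 × √(11/2) = 1.0788 (unchanged). New critical value: z_{0.05} = 1.645.
Revised power = P(Z > 1.645 − δ) = Φ(-0.566) = 0.2857.

Power ≈ 0.286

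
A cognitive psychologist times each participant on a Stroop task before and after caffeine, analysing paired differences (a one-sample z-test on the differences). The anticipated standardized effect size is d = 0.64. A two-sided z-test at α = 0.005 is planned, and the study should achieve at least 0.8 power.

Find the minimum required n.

n = 33

For power 0.8 need Φ(δ − z_{0.0025}) = 0.8, so δ = z_{0.0025} + z_{0.20} = 2.807 + 0.842 = 3.649.
(Ignoring the negligible lower-tail rejection probability gives the usual closed-form inversion.)
δ = d·√n ⇒ n = (δ/d)² = (3.649 / 0.64)² = 32.50.
Rounding up, n = 33.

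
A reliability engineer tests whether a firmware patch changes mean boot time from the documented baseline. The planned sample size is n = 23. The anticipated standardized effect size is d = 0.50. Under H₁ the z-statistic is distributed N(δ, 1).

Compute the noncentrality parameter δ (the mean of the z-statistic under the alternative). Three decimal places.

δ ≈ 2.398

The noncentrality parameter scales effect size by the design's sample-size factor: δ = d·√n = 0.50 × √23 = 2.3979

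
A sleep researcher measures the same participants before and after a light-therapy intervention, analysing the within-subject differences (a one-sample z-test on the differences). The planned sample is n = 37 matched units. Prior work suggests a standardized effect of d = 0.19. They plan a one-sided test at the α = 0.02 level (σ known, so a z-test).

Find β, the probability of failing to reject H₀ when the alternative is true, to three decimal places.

Noncentrality parameter: δ = d·√n = 0.19 × √37 = 1.1557
One-sided α = 0.02 → critical value z_{0.02} = 2.054.
Power = P(Z > 2.054 − δ) = Φ(-0.898) = 0.1846.
Type II error: β = 1 − power = 1 − 0.1846 = 0.8154.

β ≈ 0.815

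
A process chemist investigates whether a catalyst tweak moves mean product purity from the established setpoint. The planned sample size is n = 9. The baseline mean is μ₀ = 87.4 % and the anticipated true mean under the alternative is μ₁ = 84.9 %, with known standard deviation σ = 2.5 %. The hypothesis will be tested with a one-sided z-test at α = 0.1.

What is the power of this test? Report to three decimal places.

Power ≈ 0.957

Standardized effect: d = |μ₁ − μ₀| / σ = |84.9 − 87.4| / 2.5 = 1.0000
Noncentrality parameter: δ = d·√n = 1.0000 × √9 = 3.0000
Critical value for a one-sided test at α = 0.1: z_α = 1.282.
Power = Φ(δ − 1.282) = Φ(1.718) = 0.9571.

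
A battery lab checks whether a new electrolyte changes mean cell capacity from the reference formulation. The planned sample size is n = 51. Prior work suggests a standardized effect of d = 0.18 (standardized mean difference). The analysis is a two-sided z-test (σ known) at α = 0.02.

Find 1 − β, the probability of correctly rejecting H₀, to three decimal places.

Power ≈ 0.149

Noncentrality parameter: δ = d·√n = 0.18 × √51 = 1.2855
Critical value for a two-sided test at α = 0.02: z_{α/2} = 2.326.
Power = Φ(δ − 2.326) + Φ(−δ − 2.326) = Φ(-1.041) + Φ(-3.612) = 0.1490 + 0.0002 = 0.1491.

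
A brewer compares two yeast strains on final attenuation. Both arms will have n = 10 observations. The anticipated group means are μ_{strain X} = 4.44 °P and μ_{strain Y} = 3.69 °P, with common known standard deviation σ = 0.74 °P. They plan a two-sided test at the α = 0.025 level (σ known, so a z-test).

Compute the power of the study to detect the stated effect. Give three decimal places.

Power ≈ 0.510

Standardized effect: d = |μ_{strain X} − μ_{strain Y}| / σ = |4.44 − 3.69| / 0.74 = 1.0135
Noncentrality parameter: δ = d·√(n/2) = 1.0135 × √(10/2) = 2.2663
Two-sided α = 0.025 → critical value z_{0.0125} = 2.241.
Power = Φ(δ − 2.241) + Φ(−δ − 2.241) = Φ(0.025) + Φ(-4.508) = 0.5099 + 0.0000 = 0.5099.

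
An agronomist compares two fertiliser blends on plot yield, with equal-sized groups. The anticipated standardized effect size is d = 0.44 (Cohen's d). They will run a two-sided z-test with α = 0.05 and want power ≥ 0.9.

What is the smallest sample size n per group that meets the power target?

n = 109 per group

For power 0.9 need Φ(δ − z_{0.025}) = 0.9, so δ = z_{0.025} + z_{0.10} = 1.960 + 1.282 = 3.242.
(For δ > 0 the lower-tail rejection region contributes negligibly to power, so the one-term inversion is standard.)
δ = d·√(n/2) ⇒ n = 2(δ/d)² = 2 × (3.242 / 0.44)² = 108.55.
Round up to the next whole unit.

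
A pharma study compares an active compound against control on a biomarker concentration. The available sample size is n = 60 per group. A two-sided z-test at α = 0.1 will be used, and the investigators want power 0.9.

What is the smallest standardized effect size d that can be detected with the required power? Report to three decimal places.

d ≈ 0.534

Need Φ(δ − 1.645) = 0.9, so δ = 1.645 + 1.282 = 2.926.
(The second rejection-region term Φ(−δ − z_{α/2}) is negligible and dropped.)
δ = d·√(n/2) ⇒ d = δ/√(n/2) = 2.926/√(60/2) = 0.5343.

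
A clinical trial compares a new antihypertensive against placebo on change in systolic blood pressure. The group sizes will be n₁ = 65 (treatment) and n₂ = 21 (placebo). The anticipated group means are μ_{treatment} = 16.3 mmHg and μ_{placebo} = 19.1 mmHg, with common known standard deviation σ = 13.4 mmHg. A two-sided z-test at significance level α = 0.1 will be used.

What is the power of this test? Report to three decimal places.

Standardized effect: d = |μ_{treatment} − μ_{placebo}| / σ = |16.3 − 19.1| / 13.4 = 0.2090
Noncentrality parameter: δ = d / √(1/n₁ + 1/n₂) = 0.2090 / √(1/65 + 1/21) = 0.8325
Two-sided α = 0.1 → critical value z_{0.05} = 1.645.
Power = Φ(δ − 1.645) + Φ(−δ − 1.645) = Φ(-0.812) + Φ(-2.477) = 0.2083 + 0.0066 = 0.2149.

Power ≈ 0.215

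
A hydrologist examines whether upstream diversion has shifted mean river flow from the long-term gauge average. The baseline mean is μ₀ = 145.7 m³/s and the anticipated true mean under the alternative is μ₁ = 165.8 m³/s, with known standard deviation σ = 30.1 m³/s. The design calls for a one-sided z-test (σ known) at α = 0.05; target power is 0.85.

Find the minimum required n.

Standardized effect: d = |μ₁ − μ₀| / σ = |165.8 − 145.7| / 30.1 = 0.6678
Set Φ(δ − 1.645) = 0.85; then δ − 1.645 = Φ⁻¹(0.85) = 1.036, giving δ = 2.681.
δ = d·√n ⇒ n = (δ/d)² = (2.681 / 0.6678)² = 16.12.
Round up to the next whole unit.

n = 17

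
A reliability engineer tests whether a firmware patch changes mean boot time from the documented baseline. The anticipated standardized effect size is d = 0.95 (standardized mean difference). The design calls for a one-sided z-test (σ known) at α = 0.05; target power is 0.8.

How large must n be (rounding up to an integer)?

n = 7

Set Φ(δ − 1.645) = 0.8; then δ − 1.645 = Φ⁻¹(0.8) = 0.842, giving δ = 2.486.
δ = d·√n ⇒ n = (δ/d)² = (2.486 / 0.95)² = 6.85.
Rounding up, n = 7.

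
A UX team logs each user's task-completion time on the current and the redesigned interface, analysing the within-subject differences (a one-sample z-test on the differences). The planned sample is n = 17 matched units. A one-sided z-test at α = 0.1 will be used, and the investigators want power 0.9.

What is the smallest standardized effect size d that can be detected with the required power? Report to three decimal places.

Required noncentrality: δ = z_{0.1} + z_{0.10} = 1.282 + 1.282 = 2.563.
δ = d·√n ⇒ d = δ/√n = 2.563/√17 = 0.6216.

d ≈ 0.622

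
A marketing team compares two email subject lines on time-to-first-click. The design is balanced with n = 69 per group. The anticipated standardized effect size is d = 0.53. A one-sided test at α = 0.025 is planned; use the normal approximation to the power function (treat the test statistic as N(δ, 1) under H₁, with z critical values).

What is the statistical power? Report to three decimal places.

Power ≈ 0.876

Noncentrality parameter: δ = d·√(n/2) = 0.53 × √(69/2) = 3.1130
One-sided α = 0.025 → critical value z_{0.025} = 1.960.
Power = Φ(δ − 1.960) = Φ(1.153) = 0.8756.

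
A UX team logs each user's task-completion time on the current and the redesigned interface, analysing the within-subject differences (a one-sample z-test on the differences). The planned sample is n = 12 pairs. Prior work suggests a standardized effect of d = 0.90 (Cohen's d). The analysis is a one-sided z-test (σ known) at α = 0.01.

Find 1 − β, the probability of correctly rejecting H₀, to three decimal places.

Power ≈ 0.786

Noncentrality parameter: δ = d·√n = 0.90 × √12 = 3.1177
One-sided α = 0.01 → critical value z_{0.01} = 2.326.
Power = P(Z > 2.326 − δ) = Φ(0.791) = 0.7856.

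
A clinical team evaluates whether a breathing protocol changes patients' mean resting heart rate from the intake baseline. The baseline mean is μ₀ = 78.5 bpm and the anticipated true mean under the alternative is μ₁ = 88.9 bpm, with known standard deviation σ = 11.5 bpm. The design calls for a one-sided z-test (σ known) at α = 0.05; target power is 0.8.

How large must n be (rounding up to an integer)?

Standardized effect: d = |μ₁ − μ₀| / σ = |88.9 − 78.5| / 11.5 = 0.9043
For power 0.8 need Φ(δ − z_{0.05}) = 0.8, so δ = z_{0.05} + z_{0.20} = 1.645 + 0.842 = 2.486.
δ = d·√n ⇒ n = (δ/d)² = (2.486 / 0.9043)² = 7.56.
Rounding up, n = 8.

n = 8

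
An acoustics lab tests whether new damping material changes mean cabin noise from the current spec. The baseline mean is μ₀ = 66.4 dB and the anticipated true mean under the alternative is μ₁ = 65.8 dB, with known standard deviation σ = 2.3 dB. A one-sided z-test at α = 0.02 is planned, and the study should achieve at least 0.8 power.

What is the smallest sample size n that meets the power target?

n = 124

Standardized effect: d = |μ₁ − μ₀| / σ = |65.8 − 66.4| / 2.3 = 0.2609
Set Φ(δ − 2.054) = 0.8; then δ − 2.054 = Φ⁻¹(0.8) = 0.842, giving δ = 2.895.
δ = d·√n ⇒ n = (δ/d)² = (2.895 / 0.2609)² = 123.19.
Round up to the next whole unit.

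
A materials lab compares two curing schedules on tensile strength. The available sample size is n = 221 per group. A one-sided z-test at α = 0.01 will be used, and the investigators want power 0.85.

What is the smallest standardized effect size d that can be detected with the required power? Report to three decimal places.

d ≈ 0.320

Required noncentrality: δ = z_{0.01} + z_{0.15} = 2.326 + 1.036 = 3.363.
δ = d·√(n/2) ⇒ d = δ/√(n/2) = 3.363/√(221/2) = 0.3199.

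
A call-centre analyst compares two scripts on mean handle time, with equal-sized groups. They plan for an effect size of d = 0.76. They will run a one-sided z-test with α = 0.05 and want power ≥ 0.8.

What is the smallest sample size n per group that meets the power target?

n = 22 per group

Set Φ(δ − 1.645) = 0.8; then δ − 1.645 = Φ⁻¹(0.8) = 0.842, giving δ = 2.486.
δ = d·√(n/2) ⇒ n = 2(δ/d)² = 2 × (2.486 / 0.76)² = 21.41.
Rounding up, n = 22 per group.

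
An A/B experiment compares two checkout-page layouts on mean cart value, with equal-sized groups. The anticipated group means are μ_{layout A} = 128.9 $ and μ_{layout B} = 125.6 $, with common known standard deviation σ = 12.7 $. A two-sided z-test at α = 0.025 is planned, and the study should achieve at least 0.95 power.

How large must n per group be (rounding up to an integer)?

n = 448 per group

Standardized effect: d = |μ_{layout A} − μ_{layout B}| / σ = |128.9 − 125.6| / 12.7 = 0.2598
For power 0.95 need Φ(δ − z_{0.0125}) = 0.95, so δ = z_{0.0125} + z_{0.05} = 2.241 + 1.645 = 3.886.
(The Φ(−δ − z_{α/2}) term is vanishingly small for δ > 0 and is dropped in the standard sample-size formula.)
δ = d·√(n/2) ⇒ n = 2(δ/d)² = 2 × (3.886 / 0.2598)² = 447.38.
Rounding up, n = 448 per group.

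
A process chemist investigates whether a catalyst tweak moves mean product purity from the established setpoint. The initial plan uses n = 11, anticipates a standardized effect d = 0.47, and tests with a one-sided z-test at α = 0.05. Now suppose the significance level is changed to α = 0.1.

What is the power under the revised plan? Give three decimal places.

Power ≈ 0.609

δ = d·√n = 0.47 × √11 = 1.5588 (unchanged). New critical value: z_{0.1} = 1.282.
Revised power = P(Z > 1.282 − δ) = Φ(0.277) = 0.6092.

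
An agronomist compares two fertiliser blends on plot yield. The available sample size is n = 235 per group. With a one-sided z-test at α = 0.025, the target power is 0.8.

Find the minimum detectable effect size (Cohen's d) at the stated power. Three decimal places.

d ≈ 0.258

Required noncentrality: δ = z_{0.025} + z_{0.20} = 1.960 + 0.842 = 2.802.
δ = d·√(n/2) ⇒ d = δ/√(n/2) = 2.802/√(235/2) = 0.2585.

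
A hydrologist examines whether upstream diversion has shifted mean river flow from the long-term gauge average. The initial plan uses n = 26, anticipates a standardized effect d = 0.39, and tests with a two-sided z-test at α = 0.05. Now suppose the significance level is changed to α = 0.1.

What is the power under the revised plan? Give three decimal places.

δ = d·√n = 0.39 × √26 = 1.9886 (unchanged). New critical value: z_{0.05} = 1.645.
Revised power = Φ(δ − 1.645) + Φ(−δ − 1.645) = Φ(0.344) + Φ(-3.633) = 0.6345 + 0.0001 = 0.6346.

Power ≈ 0.635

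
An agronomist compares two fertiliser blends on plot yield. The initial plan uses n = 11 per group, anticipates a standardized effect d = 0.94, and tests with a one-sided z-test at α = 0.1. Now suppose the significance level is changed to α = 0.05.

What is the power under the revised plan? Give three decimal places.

Power ≈ 0.712

δ = d·√(n/2) = 0.94 × √(11/2) = 2.2045 (unchanged). New critical value: z_{0.05} = 1.645.
Revised power = Φ(δ − 1.645) = Φ(0.560) = 0.7121.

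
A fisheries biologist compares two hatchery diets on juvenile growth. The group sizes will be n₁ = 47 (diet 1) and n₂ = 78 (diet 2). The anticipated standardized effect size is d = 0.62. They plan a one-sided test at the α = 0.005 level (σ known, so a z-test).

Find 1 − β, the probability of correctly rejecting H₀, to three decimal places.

Noncentrality parameter: δ = d / √(1/n₁ + 1/n₂) = 0.62 / √(1/47 + 1/78) = 3.3576
One-sided α = 0.005 → critical value z_{0.005} = 2.576.
Power = P(Z > 2.576 − δ) = Φ(0.782) = 0.7828.

Power ≈ 0.783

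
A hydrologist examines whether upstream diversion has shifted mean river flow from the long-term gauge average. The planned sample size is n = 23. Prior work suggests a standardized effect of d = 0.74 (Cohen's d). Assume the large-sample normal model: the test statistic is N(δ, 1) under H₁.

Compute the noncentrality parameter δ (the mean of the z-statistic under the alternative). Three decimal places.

δ ≈ 3.549

The noncentrality parameter scales effect size by the design's sample-size factor: δ = d·√n = 0.74 × √23 = 3.5489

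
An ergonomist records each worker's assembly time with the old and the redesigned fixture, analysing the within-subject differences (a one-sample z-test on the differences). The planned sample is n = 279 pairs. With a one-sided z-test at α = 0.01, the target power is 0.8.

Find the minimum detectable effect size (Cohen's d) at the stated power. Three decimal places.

Need Φ(δ − 2.326) = 0.8, so δ = 2.326 + 0.842 = 3.168.
δ = d·√n ⇒ d = δ/√n = 3.168/√279 = 0.1897.

d ≈ 0.190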